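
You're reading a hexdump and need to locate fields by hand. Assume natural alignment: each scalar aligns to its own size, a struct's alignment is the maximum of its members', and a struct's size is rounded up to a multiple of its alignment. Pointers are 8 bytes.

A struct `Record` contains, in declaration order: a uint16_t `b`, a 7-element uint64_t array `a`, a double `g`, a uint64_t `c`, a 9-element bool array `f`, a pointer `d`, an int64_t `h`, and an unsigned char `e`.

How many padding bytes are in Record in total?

20

@0: b [2B, align 2] → 2
+6 pad (align 8)
@8: a [56B, align 8] → 64
@64: g [8B, align 8] → 72
@72: c [8B, align 8] → 80
@80: f [9B, align 1] → 89
+7 pad (align 8)
@96: d [8B, align 8] → 104
@104: h [8B, align 8] → 112
@112: e [1B, align 1] → 113
+7 tail pad (align 8)
size 120, align 8
data bytes 100, size 120 → padding 20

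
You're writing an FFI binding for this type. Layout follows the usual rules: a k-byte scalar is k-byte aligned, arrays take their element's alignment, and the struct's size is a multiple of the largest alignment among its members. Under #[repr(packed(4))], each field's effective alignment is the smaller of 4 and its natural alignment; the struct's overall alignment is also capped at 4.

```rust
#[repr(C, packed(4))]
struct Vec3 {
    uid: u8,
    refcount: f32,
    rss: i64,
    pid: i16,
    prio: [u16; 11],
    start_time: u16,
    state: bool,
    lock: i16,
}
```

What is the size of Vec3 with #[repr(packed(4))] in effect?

48

@0: uid [1B, align 1] → 1
+3 pad (align 4)
@4: refcount [4B, align 4] → 8
@8: rss [8B, align 4] → 16
@16: pid [2B, align 2] → 18
@18: prio [22B, align 2] → 40
@40: start_time [2B, align 2] → 42
@42: state [1B, align 1] → 43
+1 pad (align 2)
@44: lock [2B, align 2] → 46
+2 tail pad (align 4)
size 48, align 4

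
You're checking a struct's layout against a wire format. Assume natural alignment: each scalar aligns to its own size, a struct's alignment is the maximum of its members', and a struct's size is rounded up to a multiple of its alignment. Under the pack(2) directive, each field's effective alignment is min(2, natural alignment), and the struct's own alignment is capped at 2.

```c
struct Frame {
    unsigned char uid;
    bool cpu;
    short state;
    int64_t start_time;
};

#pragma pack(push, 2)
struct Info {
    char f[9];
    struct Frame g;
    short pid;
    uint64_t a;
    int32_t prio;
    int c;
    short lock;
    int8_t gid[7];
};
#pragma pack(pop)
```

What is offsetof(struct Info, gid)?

46

Frame: @0: uid [1B, align 1] → 1; @1: cpu [1B, align 1] → 2; @2: state [2B, align 2] → 4; +4 pad (align 8); @8: start_time [8B, align 8] → 16; size 16, align 8
@0: f [9B, align 1] → 9
+1 pad (align 2)
@10: g [16B, align 2] → 26
@26: pid [2B, align 2] → 28
@28: a [8B, align 2] → 36
@36: prio [4B, align 2] → 40
@40: c [4B, align 2] → 44
@44: lock [2B, align 2] → 46
@46: gid [7B, align 1] → 53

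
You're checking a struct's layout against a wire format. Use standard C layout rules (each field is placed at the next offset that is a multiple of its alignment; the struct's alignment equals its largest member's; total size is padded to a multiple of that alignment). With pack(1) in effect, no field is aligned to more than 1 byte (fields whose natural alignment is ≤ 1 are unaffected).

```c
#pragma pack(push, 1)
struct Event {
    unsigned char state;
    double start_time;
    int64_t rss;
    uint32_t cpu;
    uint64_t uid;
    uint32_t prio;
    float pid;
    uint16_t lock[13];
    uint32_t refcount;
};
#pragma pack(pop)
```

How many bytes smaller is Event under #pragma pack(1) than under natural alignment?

natural layout:
  0..1  state  (1B, 1-aligned)
  1..8  -- padding (7B)
  8..16  start_time  (8B, 8-aligned)
  16..24  rss  (8B, 8-aligned)
  24..28  cpu  (4B, 4-aligned)
  28..32  -- padding (4B)
  32..40  uid  (8B, 8-aligned)
  40..44  prio  (4B, 4-aligned)
  44..48  pid  (4B, 4-aligned)
  48..74  lock  (26B, 2-aligned)
  74..76  -- padding (2B)
  76..80  refcount  (4B, 4-aligned)
  sizeof = 80, alignof = 8
packed(1) layout:
  0..1  state  (1B, 1-aligned)
  1..9  start_time  (8B, 1-aligned)
  9..17  rss  (8B, 1-aligned)
  17..21  cpu  (4B, 1-aligned)
  21..29  uid  (8B, 1-aligned)
  29..33  prio  (4B, 1-aligned)
  33..37  pid  (4B, 1-aligned)
  37..63  lock  (26B, 1-aligned)
  63..67  refcount  (4B, 1-aligned)
  sizeof = 67, alignof = 1
80 − 67 = 13

13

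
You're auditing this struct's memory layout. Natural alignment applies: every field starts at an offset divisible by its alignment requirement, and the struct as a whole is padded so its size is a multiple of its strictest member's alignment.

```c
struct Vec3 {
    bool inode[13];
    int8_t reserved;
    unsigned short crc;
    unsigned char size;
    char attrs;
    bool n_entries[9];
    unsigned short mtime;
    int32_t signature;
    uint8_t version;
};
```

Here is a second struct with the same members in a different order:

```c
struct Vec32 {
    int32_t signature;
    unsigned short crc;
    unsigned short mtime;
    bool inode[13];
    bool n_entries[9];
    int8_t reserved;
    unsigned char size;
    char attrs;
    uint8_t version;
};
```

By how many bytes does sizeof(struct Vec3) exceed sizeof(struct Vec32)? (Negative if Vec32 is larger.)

inode at 0 (size 13, align 1) → ends 13
reserved at 13 (size 1, align 1) → ends 14
crc at 14 (size 2, align 2) → ends 16
size at 16 (size 1, align 1) → ends 17
attrs at 17 (size 1, align 1) → ends 18
n_entries at 18 (size 9, align 1) → ends 27
pad 1 to align 2 for mtime
mtime at 28 (size 2, align 2) → ends 30
pad 2 to align 4 for signature
signature at 32 (size 4, align 4) → ends 36
version at 36 (size 1, align 1) → ends 37
tail pad 3 to reach multiple of 4
total 40 bytes, alignment 4
— Vec32 —
signature at 0 (size 4, align 4) → ends 4
crc at 4 (size 2, align 2) → ends 6
mtime at 6 (size 2, align 2) → ends 8
inode at 8 (size 13, align 1) → ends 21
n_entries at 21 (size 9, align 1) → ends 30
reserved at 30 (size 1, align 1) → ends 31
size at 31 (size 1, align 1) → ends 32
attrs at 32 (size 1, align 1) → ends 33
version at 33 (size 1, align 1) → ends 34
tail pad 2 to reach multiple of 4
total 36 bytes, alignment 4
40 − 36 = 4

4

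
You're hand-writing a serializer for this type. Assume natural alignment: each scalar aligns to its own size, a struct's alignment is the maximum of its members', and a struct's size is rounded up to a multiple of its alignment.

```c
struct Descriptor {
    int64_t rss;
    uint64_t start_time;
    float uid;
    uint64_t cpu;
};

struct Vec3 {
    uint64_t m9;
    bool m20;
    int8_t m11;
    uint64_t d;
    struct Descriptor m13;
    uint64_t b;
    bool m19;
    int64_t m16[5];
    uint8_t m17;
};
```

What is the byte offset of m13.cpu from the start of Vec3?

Descriptor: 0..8  rss  (8B, 8-aligned); 8..16  start_time  (8B, 8-aligned); 16..20  uid  (4B, 4-aligned); 20..24  -- padding (4B); 24..32  cpu  (8B, 8-aligned); sizeof = 32, alignof = 8
0..8  m9  (8B, 8-aligned)
8..9  m20  (1B, 1-aligned)
9..10  m11  (1B, 1-aligned)
10..16  -- padding (6B)
16..24  d  (8B, 8-aligned)
24..56  m13  (32B, 8-aligned)
within Descriptor: cpu at 24
24 + 24 = 48

48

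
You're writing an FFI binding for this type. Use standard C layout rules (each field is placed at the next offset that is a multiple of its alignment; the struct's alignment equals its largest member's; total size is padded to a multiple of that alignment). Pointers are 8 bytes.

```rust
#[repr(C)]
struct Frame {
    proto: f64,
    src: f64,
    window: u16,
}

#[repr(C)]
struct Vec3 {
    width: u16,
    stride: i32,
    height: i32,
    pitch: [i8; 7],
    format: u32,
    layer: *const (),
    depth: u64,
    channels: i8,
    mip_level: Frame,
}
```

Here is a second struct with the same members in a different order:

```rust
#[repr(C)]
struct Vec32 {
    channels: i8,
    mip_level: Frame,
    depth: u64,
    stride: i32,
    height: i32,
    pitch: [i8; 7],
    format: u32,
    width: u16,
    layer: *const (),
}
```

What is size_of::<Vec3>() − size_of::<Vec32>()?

Frame: proto at 0 (size 8, align 8) → ends 8; src at 8 (size 8, align 8) → ends 16; window at 16 (size 2, align 2) → ends 18; tail pad 6 to reach multiple of 8; total 24 bytes, alignment 8
width at 0 (size 2, align 2) → ends 2
pad 2 to align 4 for stride
stride at 4 (size 4, align 4) → ends 8
height at 8 (size 4, align 4) → ends 12
pitch at 12 (size 7, align 1) → ends 19
pad 1 to align 4 for format
format at 20 (size 4, align 4) → ends 24
layer at 24 (size 8, align 8) → ends 32
depth at 32 (size 8, align 8) → ends 40
channels at 40 (size 1, align 1) → ends 41
pad 7 to align 8 for mip_level
mip_level at 48 (size 24, align 8) → ends 72
total 72 bytes, alignment 8
— Vec32 —
channels at 0 (size 1, align 1) → ends 1
pad 7 to align 8 for mip_level
mip_level at 8 (size 24, align 8) → ends 32
depth at 32 (size 8, align 8) → ends 40
stride at 40 (size 4, align 4) → ends 44
height at 44 (size 4, align 4) → ends 48
pitch at 48 (size 7, align 1) → ends 55
pad 1 to align 4 for format
format at 56 (size 4, align 4) → ends 60
width at 60 (size 2, align 2) → ends 62
pad 2 to align 8 for layer
layer at 64 (size 8, align 8) → ends 72
total 72 bytes, alignment 8
72 − 72 = 0

0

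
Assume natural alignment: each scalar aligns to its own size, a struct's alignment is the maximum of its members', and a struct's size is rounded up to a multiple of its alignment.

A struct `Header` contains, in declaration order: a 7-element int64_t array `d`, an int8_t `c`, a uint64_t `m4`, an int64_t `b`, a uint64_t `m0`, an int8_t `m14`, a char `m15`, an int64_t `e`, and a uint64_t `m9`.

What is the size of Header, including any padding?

0..56  d  (56B, 8-aligned)
56..57  c  (1B, 1-aligned)
57..64  -- padding (7B)
64..72  m4  (8B, 8-aligned)
72..80  b  (8B, 8-aligned)
80..88  m0  (8B, 8-aligned)
88..89  m14  (1B, 1-aligned)
89..90  m15  (1B, 1-aligned)
90..96  -- padding (6B)
96..104  e  (8B, 8-aligned)
104..112  m9  (8B, 8-aligned)
sizeof = 112, alignof = 8

112 bytes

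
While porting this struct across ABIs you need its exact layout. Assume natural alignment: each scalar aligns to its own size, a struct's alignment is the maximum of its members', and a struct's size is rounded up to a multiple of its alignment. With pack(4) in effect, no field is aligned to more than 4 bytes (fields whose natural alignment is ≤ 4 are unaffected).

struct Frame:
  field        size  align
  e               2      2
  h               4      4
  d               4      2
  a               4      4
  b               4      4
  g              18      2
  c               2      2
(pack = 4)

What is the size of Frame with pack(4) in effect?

40

e at 0 (size 2, align 2) → ends 2
pad 2 to align 4 for h
h at 4 (size 4, align 4) → ends 8
d at 8 (size 4, align 2) → ends 12
a at 12 (size 4, align 4) → ends 16
b at 16 (size 4, align 4) → ends 20
g at 20 (size 18, align 2) → ends 38
c at 38 (size 2, align 2) → ends 40
total 40 bytes, alignment 4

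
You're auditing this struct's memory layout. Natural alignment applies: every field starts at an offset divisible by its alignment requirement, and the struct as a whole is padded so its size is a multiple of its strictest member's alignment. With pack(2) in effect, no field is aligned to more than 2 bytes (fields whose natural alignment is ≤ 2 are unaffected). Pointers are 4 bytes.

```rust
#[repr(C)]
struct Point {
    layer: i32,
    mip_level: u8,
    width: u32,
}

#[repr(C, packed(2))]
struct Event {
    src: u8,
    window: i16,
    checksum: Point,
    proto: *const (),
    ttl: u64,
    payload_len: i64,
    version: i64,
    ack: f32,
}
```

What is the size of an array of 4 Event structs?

192

Point: @0: layer [4B, align 4] → 4; @4: mip_level [1B, align 1] → 5; +3 pad (align 4); @8: width [4B, align 4] → 12; size 12, align 4
@0: src [1B, align 1] → 1
+1 pad (align 2)
@2: window [2B, align 2] → 4
@4: checksum [12B, align 2] → 16
@16: proto [4B, align 2] → 20
@20: ttl [8B, align 2] → 28
@28: payload_len [8B, align 2] → 36
@36: version [8B, align 2] → 44
@44: ack [4B, align 2] → 48
size 48, align 2
array of 4: 4 × 48 = 192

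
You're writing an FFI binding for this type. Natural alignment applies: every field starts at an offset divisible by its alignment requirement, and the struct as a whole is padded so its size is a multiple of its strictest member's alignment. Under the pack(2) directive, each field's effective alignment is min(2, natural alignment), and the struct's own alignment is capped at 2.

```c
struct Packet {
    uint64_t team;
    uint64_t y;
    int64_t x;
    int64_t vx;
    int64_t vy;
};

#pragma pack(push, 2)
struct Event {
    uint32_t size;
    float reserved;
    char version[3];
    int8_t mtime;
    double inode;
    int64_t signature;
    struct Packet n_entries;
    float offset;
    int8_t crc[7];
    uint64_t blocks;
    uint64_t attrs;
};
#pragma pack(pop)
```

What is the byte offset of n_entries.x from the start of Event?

44

Packet: team at 0 (size 8, align 8) → ends 8; y at 8 (size 8, align 8) → ends 16; x at 16 (size 8, align 8) → ends 24; vx at 24 (size 8, align 8) → ends 32; vy at 32 (size 8, align 8) → ends 40; total 40 bytes, alignment 8
size at 0 (size 4, align 2) → ends 4
reserved at 4 (size 4, align 2) → ends 8
version at 8 (size 3, align 1) → ends 11
mtime at 11 (size 1, align 1) → ends 12
inode at 12 (size 8, align 2) → ends 20
signature at 20 (size 8, align 2) → ends 28
n_entries at 28 (size 40, align 2) → ends 68
within Packet: x at 16
28 + 16 = 44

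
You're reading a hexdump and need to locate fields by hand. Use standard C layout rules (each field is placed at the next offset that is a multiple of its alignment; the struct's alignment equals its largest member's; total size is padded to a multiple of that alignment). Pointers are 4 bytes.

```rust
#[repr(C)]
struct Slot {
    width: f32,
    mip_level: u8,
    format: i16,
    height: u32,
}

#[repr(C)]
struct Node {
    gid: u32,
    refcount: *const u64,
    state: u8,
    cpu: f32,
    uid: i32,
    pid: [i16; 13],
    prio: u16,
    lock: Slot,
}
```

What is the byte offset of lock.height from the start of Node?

Slot: 0..4  width  (4B, 4-aligned); 4..5  mip_level  (1B, 1-aligned); 5..6  -- padding (1B); 6..8  format  (2B, 2-aligned); 8..12  height  (4B, 4-aligned); sizeof = 12, alignof = 4
0..4  gid  (4B, 4-aligned)
4..8  refcount  (4B, 4-aligned)
8..9  state  (1B, 1-aligned)
9..12  -- padding (3B)
12..16  cpu  (4B, 4-aligned)
16..20  uid  (4B, 4-aligned)
20..46  pid  (26B, 2-aligned)
46..48  prio  (2B, 2-aligned)
48..60  lock  (12B, 4-aligned)
within Slot: height at 8
48 + 8 = 56

56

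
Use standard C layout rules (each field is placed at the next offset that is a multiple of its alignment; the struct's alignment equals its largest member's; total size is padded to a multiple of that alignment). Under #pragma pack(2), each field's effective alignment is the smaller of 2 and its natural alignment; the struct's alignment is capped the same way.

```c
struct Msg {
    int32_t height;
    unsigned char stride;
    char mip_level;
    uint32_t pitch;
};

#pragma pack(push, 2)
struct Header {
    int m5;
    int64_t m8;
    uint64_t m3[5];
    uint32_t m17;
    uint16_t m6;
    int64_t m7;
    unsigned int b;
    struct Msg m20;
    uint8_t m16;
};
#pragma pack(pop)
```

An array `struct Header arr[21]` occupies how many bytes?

1764

Msg: @0: height [4B, align 4] → 4; @4: stride [1B, align 1] → 5; @5: mip_level [1B, align 1] → 6; +2 pad (align 4); @8: pitch [4B, align 4] → 12; size 12, align 4
@0: m5 [4B, align 2] → 4
@4: m8 [8B, align 2] → 12
@12: m3 [40B, align 2] → 52
@52: m17 [4B, align 2] → 56
@56: m6 [2B, align 2] → 58
@58: m7 [8B, align 2] → 66
@66: b [4B, align 2] → 70
@70: m20 [12B, align 2] → 82
@82: m16 [1B, align 1] → 83
+1 tail pad (align 2)
size 84, align 2
array of 21: 21 × 84 = 1764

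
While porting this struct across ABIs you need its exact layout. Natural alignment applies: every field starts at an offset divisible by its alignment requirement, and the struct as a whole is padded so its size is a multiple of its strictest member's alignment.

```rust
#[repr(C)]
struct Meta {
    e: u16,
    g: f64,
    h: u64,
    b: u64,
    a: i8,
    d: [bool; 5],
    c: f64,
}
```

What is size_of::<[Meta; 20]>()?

0..2  e  (2B, 2-aligned)
2..8  -- padding (6B)
8..16  g  (8B, 8-aligned)
16..24  h  (8B, 8-aligned)
24..32  b  (8B, 8-aligned)
32..33  a  (1B, 1-aligned)
33..38  d  (5B, 1-aligned)
38..40  -- padding (2B)
40..48  c  (8B, 8-aligned)
sizeof = 48, alignof = 8
array of 20: 20 × 48 = 960

960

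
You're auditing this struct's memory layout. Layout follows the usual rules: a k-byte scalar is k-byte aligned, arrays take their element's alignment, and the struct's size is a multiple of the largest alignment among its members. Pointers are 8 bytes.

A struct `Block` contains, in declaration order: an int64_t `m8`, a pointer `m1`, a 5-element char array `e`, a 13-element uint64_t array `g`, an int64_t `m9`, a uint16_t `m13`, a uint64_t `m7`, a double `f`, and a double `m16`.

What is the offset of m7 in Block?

144

0..8  m8  (8B, 8-aligned)
8..16  m1  (8B, 8-aligned)
16..21  e  (5B, 1-aligned)
21..24  -- padding (3B)
24..128  g  (104B, 8-aligned)
128..136  m9  (8B, 8-aligned)
136..138  m13  (2B, 2-aligned)
138..144  -- padding (6B)
144..152  m7  (8B, 8-aligned)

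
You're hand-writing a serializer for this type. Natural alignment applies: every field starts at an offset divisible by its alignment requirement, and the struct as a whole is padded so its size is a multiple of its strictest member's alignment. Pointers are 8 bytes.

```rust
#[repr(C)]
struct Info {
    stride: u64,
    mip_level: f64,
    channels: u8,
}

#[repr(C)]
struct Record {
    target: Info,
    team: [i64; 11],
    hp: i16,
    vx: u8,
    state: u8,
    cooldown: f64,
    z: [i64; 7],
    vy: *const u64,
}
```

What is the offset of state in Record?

115

Info: stride at 0 (size 8, align 8) → ends 8; mip_level at 8 (size 8, align 8) → ends 16; channels at 16 (size 1, align 1) → ends 17; tail pad 7 to reach multiple of 8; total 24 bytes, alignment 8
target at 0 (size 24, align 8) → ends 24
team at 24 (size 88, align 8) → ends 112
hp at 112 (size 2, align 2) → ends 114
vx at 114 (size 1, align 1) → ends 115
state at 115 (size 1, align 1) → ends 116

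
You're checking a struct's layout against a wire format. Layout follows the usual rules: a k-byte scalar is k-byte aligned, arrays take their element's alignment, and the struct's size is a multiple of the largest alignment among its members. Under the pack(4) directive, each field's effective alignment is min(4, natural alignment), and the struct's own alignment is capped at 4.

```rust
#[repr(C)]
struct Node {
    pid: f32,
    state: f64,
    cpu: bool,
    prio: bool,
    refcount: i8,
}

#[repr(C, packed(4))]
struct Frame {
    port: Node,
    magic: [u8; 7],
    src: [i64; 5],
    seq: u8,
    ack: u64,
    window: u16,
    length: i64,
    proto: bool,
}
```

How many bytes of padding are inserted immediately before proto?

Node: pid at 0 (size 4, align 4) → ends 4; pad 4 to align 8 for state; state at 8 (size 8, align 8) → ends 16; cpu at 16 (size 1, align 1) → ends 17; prio at 17 (size 1, align 1) → ends 18; refcount at 18 (size 1, align 1) → ends 19; tail pad 5 to reach multiple of 8; total 24 bytes, alignment 8
port at 0 (size 24, align 4) → ends 24
magic at 24 (size 7, align 1) → ends 31
pad 1 to align 4 for src
src at 32 (size 40, align 4) → ends 72
seq at 72 (size 1, align 1) → ends 73
pad 3 to align 4 for ack
ack at 76 (size 8, align 4) → ends 84
window at 84 (size 2, align 2) → ends 86
pad 2 to align 4 for length
length at 88 (size 8, align 4) → ends 96
proto at 96 (size 1, align 1) → ends 97

0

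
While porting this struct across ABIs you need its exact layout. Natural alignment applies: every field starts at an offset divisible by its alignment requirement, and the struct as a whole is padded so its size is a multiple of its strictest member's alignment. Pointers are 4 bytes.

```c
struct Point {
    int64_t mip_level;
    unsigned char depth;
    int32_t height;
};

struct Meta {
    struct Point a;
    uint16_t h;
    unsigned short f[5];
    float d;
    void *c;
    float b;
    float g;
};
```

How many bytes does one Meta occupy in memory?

48

Point: @0: mip_level [8B, align 8] → 8; @8: depth [1B, align 1] → 9; +3 pad (align 4); @12: height [4B, align 4] → 16; size 16, align 8
@0: a [16B, align 8] → 16
@16: h [2B, align 2] → 18
@18: f [10B, align 2] → 28
@28: d [4B, align 4] → 32
@32: c [4B, align 4] → 36
@36: b [4B, align 4] → 40
@40: g [4B, align 4] → 44
+4 tail pad (align 8)
size 48, align 8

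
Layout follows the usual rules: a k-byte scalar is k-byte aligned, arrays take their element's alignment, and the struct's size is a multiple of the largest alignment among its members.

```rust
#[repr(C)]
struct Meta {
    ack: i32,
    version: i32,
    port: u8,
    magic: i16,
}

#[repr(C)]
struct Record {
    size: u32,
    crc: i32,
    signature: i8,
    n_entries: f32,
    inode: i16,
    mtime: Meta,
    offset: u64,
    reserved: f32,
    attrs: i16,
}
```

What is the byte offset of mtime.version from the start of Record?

Meta: @0: ack [4B, align 4] → 4; @4: version [4B, align 4] → 8; @8: port [1B, align 1] → 9; +1 pad (align 2); @10: magic [2B, align 2] → 12; size 12, align 4
@0: size [4B, align 4] → 4
@4: crc [4B, align 4] → 8
@8: signature [1B, align 1] → 9
+3 pad (align 4)
@12: n_entries [4B, align 4] → 16
@16: inode [2B, align 2] → 18
+2 pad (align 4)
@20: mtime [12B, align 4] → 32
within Meta: version at 4
20 + 4 = 24

24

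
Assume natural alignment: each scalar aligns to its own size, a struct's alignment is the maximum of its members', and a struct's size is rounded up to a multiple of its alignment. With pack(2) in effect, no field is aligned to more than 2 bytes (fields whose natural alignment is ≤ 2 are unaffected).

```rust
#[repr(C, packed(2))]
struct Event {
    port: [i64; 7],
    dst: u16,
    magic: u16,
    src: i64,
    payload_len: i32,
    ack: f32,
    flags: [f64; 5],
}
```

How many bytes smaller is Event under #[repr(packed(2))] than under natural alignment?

natural layout:
  @0: port [56B, align 8] → 56
  @56: dst [2B, align 2] → 58
  @58: magic [2B, align 2] → 60
  +4 pad (align 8)
  @64: src [8B, align 8] → 72
  @72: payload_len [4B, align 4] → 76
  @76: ack [4B, align 4] → 80
  @80: flags [40B, align 8] → 120
  size 120, align 8
packed(2) layout:
  @0: port [56B, align 2] → 56
  @56: dst [2B, align 2] → 58
  @58: magic [2B, align 2] → 60
  @60: src [8B, align 2] → 68
  @68: payload_len [4B, align 2] → 72
  @72: ack [4B, align 2] → 76
  @76: flags [40B, align 2] → 116
  size 116, align 2
120 − 116 = 4

4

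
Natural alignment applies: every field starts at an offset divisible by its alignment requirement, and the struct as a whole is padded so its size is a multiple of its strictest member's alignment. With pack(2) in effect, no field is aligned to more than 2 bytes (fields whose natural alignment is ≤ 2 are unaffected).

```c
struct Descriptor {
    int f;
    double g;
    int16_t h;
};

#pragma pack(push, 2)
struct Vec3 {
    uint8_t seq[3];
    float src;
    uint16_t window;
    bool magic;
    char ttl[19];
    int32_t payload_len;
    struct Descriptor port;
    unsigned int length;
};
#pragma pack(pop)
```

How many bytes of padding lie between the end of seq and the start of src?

Descriptor: @0: f [4B, align 4] → 4; +4 pad (align 8); @8: g [8B, align 8] → 16; @16: h [2B, align 2] → 18; +6 tail pad (align 8); size 24, align 8
@0: seq [3B, align 1] → 3
+1 pad (align 2)
@4: src [4B, align 2] → 8

1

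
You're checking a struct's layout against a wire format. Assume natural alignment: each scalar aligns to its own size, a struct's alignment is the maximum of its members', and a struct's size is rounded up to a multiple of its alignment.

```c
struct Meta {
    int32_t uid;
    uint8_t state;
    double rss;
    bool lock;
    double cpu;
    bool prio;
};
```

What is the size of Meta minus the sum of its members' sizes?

17

@0: uid [4B, align 4] → 4
@4: state [1B, align 1] → 5
+3 pad (align 8)
@8: rss [8B, align 8] → 16
@16: lock [1B, align 1] → 17
+7 pad (align 8)
@24: cpu [8B, align 8] → 32
@32: prio [1B, align 1] → 33
+7 tail pad (align 8)
size 40, align 8
data bytes 23, size 40 → padding 17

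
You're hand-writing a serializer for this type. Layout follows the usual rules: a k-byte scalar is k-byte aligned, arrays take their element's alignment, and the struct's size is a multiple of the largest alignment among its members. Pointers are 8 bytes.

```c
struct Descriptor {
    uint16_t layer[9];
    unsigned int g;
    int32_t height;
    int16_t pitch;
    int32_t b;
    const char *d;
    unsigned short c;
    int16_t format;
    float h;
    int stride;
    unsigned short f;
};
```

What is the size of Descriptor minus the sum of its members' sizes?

10

@0: layer [18B, align 2] → 18
+2 pad (align 4)
@20: g [4B, align 4] → 24
@24: height [4B, align 4] → 28
@28: pitch [2B, align 2] → 30
+2 pad (align 4)
@32: b [4B, align 4] → 36
+4 pad (align 8)
@40: d [8B, align 8] → 48
@48: c [2B, align 2] → 50
@50: format [2B, align 2] → 52
@52: h [4B, align 4] → 56
@56: stride [4B, align 4] → 60
@60: f [2B, align 2] → 62
+2 tail pad (align 8)
size 64, align 8
data bytes 54, size 64 → padding 10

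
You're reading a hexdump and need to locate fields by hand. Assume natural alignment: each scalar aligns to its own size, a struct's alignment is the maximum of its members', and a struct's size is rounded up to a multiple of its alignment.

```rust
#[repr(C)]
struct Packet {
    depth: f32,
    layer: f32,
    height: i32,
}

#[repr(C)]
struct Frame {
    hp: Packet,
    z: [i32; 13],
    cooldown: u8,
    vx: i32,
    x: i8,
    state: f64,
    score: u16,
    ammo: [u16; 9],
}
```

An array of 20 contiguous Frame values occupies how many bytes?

2240

Packet: depth at 0 (size 4, align 4) → ends 4; layer at 4 (size 4, align 4) → ends 8; height at 8 (size 4, align 4) → ends 12; total 12 bytes, alignment 4
hp at 0 (size 12, align 4) → ends 12
z at 12 (size 52, align 4) → ends 64
cooldown at 64 (size 1, align 1) → ends 65
pad 3 to align 4 for vx
vx at 68 (size 4, align 4) → ends 72
x at 72 (size 1, align 1) → ends 73
pad 7 to align 8 for state
state at 80 (size 8, align 8) → ends 88
score at 88 (size 2, align 2) → ends 90
ammo at 90 (size 18, align 2) → ends 108
tail pad 4 to reach multiple of 8
total 112 bytes, alignment 8
array of 20: 20 × 112 = 2240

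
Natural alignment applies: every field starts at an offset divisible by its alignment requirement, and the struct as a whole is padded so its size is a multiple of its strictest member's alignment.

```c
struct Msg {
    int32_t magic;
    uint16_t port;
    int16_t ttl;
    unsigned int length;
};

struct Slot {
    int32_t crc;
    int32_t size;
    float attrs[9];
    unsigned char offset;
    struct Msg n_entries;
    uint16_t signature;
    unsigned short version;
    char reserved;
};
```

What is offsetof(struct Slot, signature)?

60

Msg: 0..4  magic  (4B, 4-aligned); 4..6  port  (2B, 2-aligned); 6..8  ttl  (2B, 2-aligned); 8..12  length  (4B, 4-aligned); sizeof = 12, alignof = 4
0..4  crc  (4B, 4-aligned)
4..8  size  (4B, 4-aligned)
8..44  attrs  (36B, 4-aligned)
44..45  offset  (1B, 1-aligned)
45..48  -- padding (3B)
48..60  n_entries  (12B, 4-aligned)
60..62  signature  (2B, 2-aligned)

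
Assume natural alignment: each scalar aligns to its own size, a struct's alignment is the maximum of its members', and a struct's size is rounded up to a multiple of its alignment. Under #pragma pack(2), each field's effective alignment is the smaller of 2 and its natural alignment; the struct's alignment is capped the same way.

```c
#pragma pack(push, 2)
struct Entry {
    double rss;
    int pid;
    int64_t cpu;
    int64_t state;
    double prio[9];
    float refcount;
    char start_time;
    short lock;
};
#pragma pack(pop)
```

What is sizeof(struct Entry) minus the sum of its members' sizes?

rss at 0 (size 8, align 2) → ends 8
pid at 8 (size 4, align 2) → ends 12
cpu at 12 (size 8, align 2) → ends 20
state at 20 (size 8, align 2) → ends 28
prio at 28 (size 72, align 2) → ends 100
refcount at 100 (size 4, align 2) → ends 104
start_time at 104 (size 1, align 1) → ends 105
pad 1 to align 2 for lock
lock at 106 (size 2, align 2) → ends 108
total 108 bytes, alignment 2
data bytes 107, size 108 → padding 1

1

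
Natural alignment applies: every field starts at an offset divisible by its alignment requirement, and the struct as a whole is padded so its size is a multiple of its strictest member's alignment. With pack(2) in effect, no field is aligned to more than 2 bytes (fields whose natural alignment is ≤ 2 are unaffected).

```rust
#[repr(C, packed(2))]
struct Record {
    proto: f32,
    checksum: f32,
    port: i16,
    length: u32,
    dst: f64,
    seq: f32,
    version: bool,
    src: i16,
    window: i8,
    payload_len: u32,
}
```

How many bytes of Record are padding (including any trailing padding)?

@0: proto [4B, align 2] → 4
@4: checksum [4B, align 2] → 8
@8: port [2B, align 2] → 10
@10: length [4B, align 2] → 14
@14: dst [8B, align 2] → 22
@22: seq [4B, align 2] → 26
@26: version [1B, align 1] → 27
+1 pad (align 2)
@28: src [2B, align 2] → 30
@30: window [1B, align 1] → 31
+1 pad (align 2)
@32: payload_len [4B, align 2] → 36
size 36, align 2
data bytes 34, size 36 → padding 2

2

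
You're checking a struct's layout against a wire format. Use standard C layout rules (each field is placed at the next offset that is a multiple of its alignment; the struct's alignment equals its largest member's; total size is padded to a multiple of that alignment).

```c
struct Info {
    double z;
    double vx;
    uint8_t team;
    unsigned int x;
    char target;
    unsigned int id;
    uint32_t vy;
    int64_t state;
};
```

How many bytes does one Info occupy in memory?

0..8  z  (8B, 8-aligned)
8..16  vx  (8B, 8-aligned)
16..17  team  (1B, 1-aligned)
17..20  -- padding (3B)
20..24  x  (4B, 4-aligned)
24..25  target  (1B, 1-aligned)
25..28  -- padding (3B)
28..32  id  (4B, 4-aligned)
32..36  vy  (4B, 4-aligned)
36..40  -- padding (4B)
40..48  state  (8B, 8-aligned)
sizeof = 48, alignof = 8

48 bytes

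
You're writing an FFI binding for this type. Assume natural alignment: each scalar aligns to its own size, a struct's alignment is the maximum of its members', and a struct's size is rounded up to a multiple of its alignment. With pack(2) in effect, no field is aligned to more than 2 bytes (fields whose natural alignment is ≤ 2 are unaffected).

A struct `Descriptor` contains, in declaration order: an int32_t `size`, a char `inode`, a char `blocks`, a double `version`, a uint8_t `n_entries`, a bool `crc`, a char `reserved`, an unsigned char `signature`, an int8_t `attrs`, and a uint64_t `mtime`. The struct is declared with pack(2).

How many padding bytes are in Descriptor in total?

1

@0: size [4B, align 2] → 4
@4: inode [1B, align 1] → 5
@5: blocks [1B, align 1] → 6
@6: version [8B, align 2] → 14
@14: n_entries [1B, align 1] → 15
@15: crc [1B, align 1] → 16
@16: reserved [1B, align 1] → 17
@17: signature [1B, align 1] → 18
@18: attrs [1B, align 1] → 19
+1 pad (align 2)
@20: mtime [8B, align 2] → 28
size 28, align 2
data bytes 27, size 28 → padding 1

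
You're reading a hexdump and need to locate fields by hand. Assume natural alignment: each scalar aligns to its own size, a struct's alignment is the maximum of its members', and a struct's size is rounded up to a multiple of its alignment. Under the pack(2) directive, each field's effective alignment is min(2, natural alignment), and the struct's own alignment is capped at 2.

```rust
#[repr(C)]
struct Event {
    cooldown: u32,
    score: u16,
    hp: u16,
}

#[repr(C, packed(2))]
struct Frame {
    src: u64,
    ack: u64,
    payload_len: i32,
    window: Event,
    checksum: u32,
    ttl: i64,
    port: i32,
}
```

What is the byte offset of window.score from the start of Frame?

24

Event: 0..4  cooldown  (4B, 4-aligned); 4..6  score  (2B, 2-aligned); 6..8  hp  (2B, 2-aligned); sizeof = 8, alignof = 4
0..8  src  (8B, 2-aligned)
8..16  ack  (8B, 2-aligned)
16..20  payload_len  (4B, 2-aligned)
20..28  window  (8B, 2-aligned)
within Event: score at 4
20 + 4 = 24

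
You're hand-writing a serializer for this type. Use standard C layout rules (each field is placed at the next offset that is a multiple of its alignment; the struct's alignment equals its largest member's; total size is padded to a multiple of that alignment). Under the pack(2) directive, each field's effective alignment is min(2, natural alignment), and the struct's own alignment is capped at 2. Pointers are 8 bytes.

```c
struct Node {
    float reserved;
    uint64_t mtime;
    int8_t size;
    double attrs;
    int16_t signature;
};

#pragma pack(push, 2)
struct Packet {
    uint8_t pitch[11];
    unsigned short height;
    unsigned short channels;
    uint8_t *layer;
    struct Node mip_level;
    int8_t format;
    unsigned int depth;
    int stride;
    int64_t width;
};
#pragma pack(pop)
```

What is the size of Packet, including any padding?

82 bytes

Node: @0: reserved [4B, align 4] → 4; +4 pad (align 8); @8: mtime [8B, align 8] → 16; @16: size [1B, align 1] → 17; +7 pad (align 8); @24: attrs [8B, align 8] → 32; @32: signature [2B, align 2] → 34; +6 tail pad (align 8); size 40, align 8
@0: pitch [11B, align 1] → 11
+1 pad (align 2)
@12: height [2B, align 2] → 14
@14: channels [2B, align 2] → 16
@16: layer [8B, align 2] → 24
@24: mip_level [40B, align 2] → 64
@64: format [1B, align 1] → 65
+1 pad (align 2)
@66: depth [4B, align 2] → 70
@70: stride [4B, align 2] → 74
@74: width [8B, align 2] → 82
size 82, align 2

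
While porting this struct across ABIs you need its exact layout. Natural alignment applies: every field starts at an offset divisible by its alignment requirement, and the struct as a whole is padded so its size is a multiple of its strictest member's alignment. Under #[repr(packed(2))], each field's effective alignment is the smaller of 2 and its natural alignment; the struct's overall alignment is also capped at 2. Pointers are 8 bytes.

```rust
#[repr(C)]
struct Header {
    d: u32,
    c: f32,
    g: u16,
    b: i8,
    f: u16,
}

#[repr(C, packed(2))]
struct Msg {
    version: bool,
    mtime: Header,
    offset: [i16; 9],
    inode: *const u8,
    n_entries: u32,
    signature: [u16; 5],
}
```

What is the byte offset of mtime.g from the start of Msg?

10

Header: @0: d [4B, align 4] → 4; @4: c [4B, align 4] → 8; @8: g [2B, align 2] → 10; @10: b [1B, align 1] → 11; +1 pad (align 2); @12: f [2B, align 2] → 14; +2 tail pad (align 4); size 16, align 4
@0: version [1B, align 1] → 1
+1 pad (align 2)
@2: mtime [16B, align 2] → 18
within Header: g at 8
2 + 8 = 10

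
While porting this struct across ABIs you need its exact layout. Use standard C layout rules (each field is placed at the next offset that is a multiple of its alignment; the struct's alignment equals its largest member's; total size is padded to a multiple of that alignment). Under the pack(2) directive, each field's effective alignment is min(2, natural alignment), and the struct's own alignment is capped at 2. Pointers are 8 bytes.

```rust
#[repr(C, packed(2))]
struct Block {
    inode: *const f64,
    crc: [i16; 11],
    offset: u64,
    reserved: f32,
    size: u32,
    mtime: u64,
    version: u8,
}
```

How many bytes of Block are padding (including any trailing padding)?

1

inode at 0 (size 8, align 2) → ends 8
crc at 8 (size 22, align 2) → ends 30
offset at 30 (size 8, align 2) → ends 38
reserved at 38 (size 4, align 2) → ends 42
size at 42 (size 4, align 2) → ends 46
mtime at 46 (size 8, align 2) → ends 54
version at 54 (size 1, align 1) → ends 55
tail pad 1 to reach multiple of 2
total 56 bytes, alignment 2
data bytes 55, size 56 → padding 1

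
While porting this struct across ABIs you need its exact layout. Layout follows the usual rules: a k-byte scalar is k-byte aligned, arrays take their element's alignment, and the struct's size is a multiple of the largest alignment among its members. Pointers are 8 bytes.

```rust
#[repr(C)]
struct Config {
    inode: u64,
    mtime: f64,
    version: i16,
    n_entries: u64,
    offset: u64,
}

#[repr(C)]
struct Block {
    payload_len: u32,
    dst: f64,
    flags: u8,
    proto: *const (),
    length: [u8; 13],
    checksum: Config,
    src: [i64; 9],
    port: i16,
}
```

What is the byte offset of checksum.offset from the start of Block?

Config: inode at 0 (size 8, align 8) → ends 8; mtime at 8 (size 8, align 8) → ends 16; version at 16 (size 2, align 2) → ends 18; pad 6 to align 8 for n_entries; n_entries at 24 (size 8, align 8) → ends 32; offset at 32 (size 8, align 8) → ends 40; total 40 bytes, alignment 8
payload_len at 0 (size 4, align 4) → ends 4
pad 4 to align 8 for dst
dst at 8 (size 8, align 8) → ends 16
flags at 16 (size 1, align 1) → ends 17
pad 7 to align 8 for proto
proto at 24 (size 8, align 8) → ends 32
length at 32 (size 13, align 1) → ends 45
pad 3 to align 8 for checksum
checksum at 48 (size 40, align 8) → ends 88
within Config: offset at 32
48 + 32 = 80

80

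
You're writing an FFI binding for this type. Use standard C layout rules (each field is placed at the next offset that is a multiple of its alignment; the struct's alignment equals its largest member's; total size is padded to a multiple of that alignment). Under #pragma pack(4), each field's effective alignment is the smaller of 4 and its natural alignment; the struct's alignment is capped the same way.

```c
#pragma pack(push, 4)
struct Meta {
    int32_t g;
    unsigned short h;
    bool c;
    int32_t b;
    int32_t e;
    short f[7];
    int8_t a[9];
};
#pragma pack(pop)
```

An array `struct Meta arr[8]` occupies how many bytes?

g at 0 (size 4, align 4) → ends 4
h at 4 (size 2, align 2) → ends 6
c at 6 (size 1, align 1) → ends 7
pad 1 to align 4 for b
b at 8 (size 4, align 4) → ends 12
e at 12 (size 4, align 4) → ends 16
f at 16 (size 14, align 2) → ends 30
a at 30 (size 9, align 1) → ends 39
tail pad 1 to reach multiple of 4
total 40 bytes, alignment 4
array of 8: 8 × 40 = 320

320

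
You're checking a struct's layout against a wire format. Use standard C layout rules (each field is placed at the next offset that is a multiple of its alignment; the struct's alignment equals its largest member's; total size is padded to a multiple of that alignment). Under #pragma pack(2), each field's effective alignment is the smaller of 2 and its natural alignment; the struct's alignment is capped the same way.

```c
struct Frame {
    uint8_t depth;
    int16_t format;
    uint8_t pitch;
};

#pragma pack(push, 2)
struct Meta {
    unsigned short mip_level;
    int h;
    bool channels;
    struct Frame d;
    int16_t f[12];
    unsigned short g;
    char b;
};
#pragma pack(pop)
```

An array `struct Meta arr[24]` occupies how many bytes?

Frame: 0..1  depth  (1B, 1-aligned); 1..2  -- padding (1B); 2..4  format  (2B, 2-aligned); 4..5  pitch  (1B, 1-aligned); 5..6  -- tail padding (1B); sizeof = 6, alignof = 2
0..2  mip_level  (2B, 2-aligned)
2..6  h  (4B, 2-aligned)
6..7  channels  (1B, 1-aligned)
7..8  -- padding (1B)
8..14  d  (6B, 2-aligned)
14..38  f  (24B, 2-aligned)
38..40  g  (2B, 2-aligned)
40..41  b  (1B, 1-aligned)
41..42  -- tail padding (1B)
sizeof = 42, alignof = 2
array of 24: 24 × 42 = 1008

1008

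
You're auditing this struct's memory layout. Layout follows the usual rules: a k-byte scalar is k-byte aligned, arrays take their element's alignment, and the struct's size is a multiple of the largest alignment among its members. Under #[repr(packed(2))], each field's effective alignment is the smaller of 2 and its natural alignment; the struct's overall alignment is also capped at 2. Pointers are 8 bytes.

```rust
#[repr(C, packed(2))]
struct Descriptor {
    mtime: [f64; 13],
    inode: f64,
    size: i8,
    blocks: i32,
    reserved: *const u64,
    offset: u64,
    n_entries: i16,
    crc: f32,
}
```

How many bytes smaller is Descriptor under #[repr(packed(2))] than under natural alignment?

natural layout:
  @0: mtime [104B, align 8] → 104
  @104: inode [8B, align 8] → 112
  @112: size [1B, align 1] → 113
  +3 pad (align 4)
  @116: blocks [4B, align 4] → 120
  @120: reserved [8B, align 8] → 128
  @128: offset [8B, align 8] → 136
  @136: n_entries [2B, align 2] → 138
  +2 pad (align 4)
  @140: crc [4B, align 4] → 144
  size 144, align 8
packed(2) layout:
  @0: mtime [104B, align 2] → 104
  @104: inode [8B, align 2] → 112
  @112: size [1B, align 1] → 113
  +1 pad (align 2)
  @114: blocks [4B, align 2] → 118
  @118: reserved [8B, align 2] → 126
  @126: offset [8B, align 2] → 134
  @134: n_entries [2B, align 2] → 136
  @136: crc [4B, align 2] → 140
  size 140, align 2
144 − 140 = 4

4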